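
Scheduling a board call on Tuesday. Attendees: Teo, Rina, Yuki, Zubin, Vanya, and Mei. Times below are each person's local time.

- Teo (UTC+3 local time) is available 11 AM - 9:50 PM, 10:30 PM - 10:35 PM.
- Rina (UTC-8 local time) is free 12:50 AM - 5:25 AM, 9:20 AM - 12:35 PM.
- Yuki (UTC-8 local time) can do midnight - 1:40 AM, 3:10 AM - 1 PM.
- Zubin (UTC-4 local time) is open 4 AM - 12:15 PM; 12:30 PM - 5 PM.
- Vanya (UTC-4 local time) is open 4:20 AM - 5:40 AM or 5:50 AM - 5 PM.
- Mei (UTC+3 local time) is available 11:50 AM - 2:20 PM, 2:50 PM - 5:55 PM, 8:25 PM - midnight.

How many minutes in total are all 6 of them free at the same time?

Teo in UTC: 08:00-18:50, 19:30-19:35 (subtract 3h to convert from UTC+3).
Rina in UTC: 08:50-13:25, 17:20-20:35 (add 8h to convert from UTC-8).
Yuki in UTC: 08:00-09:40, 11:10-21:00 (add 8h to convert from UTC-8).
Zubin in UTC: 08:00-16:15, 16:30-21:00 (add 4h to convert from UTC-4).
Vanya in UTC: 08:20-09:40, 09:50-21:00 (add 4h to convert from UTC-4).
Mei in UTC: 08:50-11:20, 11:50-14:55, 17:25-21:00 (subtract 3h to convert from UTC+3).
Teo ∩ Rina: 08:50-13:25, 17:20-18:50, 19:30-19:35.
Teo ∩ Rina ∩ Yuki: 08:50-09:40, 11:10-13:25, 17:20-18:50, 19:30-19:35.
Teo ∩ Rina ∩ Yuki ∩ Zubin: 08:50-09:40, 11:10-13:25, 17:20-18:50, 19:30-19:35.
Teo ∩ Rina ∩ Yuki ∩ Zubin ∩ Vanya: 08:50-09:40, 11:10-13:25, 17:20-18:50, 19:30-19:35.
Teo ∩ Rina ∩ Yuki ∩ Zubin ∩ Vanya ∩ Mei: 08:50-09:40, 11:10-11:20, 11:50-13:25, 17:25-18:50, 19:30-19:35.
Summing the common windows: 50 + 10 + 95 + 85 + 5 = 245 minutes.

245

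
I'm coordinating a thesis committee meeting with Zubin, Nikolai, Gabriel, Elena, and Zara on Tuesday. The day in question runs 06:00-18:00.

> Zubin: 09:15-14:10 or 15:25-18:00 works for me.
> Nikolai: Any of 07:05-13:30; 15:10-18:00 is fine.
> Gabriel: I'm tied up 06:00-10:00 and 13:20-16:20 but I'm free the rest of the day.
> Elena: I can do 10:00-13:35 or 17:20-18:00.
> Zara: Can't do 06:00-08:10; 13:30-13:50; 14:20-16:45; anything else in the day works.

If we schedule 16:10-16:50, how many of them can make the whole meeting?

Zubin free: 09:15-14:10, 15:25-18:00.
Nikolai free: 07:05-13:30, 15:10-18:00.
Gabriel free: 10:00-13:20, 16:20-18:00 (invert busy blocks within the working day).
Elena free: 10:00-13:35, 17:20-18:00.
Zara free: 08:10-13:30, 13:50-14:20, 16:45-18:00 (invert busy blocks within the working day).
Zubin and Nikolai can make the full 16:10-16:50 slot — that's 2.

2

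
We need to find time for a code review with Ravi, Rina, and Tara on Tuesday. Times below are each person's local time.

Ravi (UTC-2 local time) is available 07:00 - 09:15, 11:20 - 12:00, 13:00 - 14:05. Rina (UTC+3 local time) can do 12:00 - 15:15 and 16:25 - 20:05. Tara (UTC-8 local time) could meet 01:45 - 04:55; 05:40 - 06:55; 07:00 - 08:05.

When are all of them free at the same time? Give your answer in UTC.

Ravi in UTC: 09:00-11:15, 13:20-14:00, 15:00-16:05 (add 2h to convert from UTC-2).
Rina in UTC: 09:00-12:15, 13:25-17:05 (subtract 3h to convert from UTC+3).
Tara in UTC: 09:45-12:55, 13:40-14:55, 15:00-16:05 (add 8h to convert from UTC-8).
Ravi ∩ Rina: 09:00-11:15, 13:25-14:00, 15:00-16:05.
Ravi ∩ Rina ∩ Tara: 09:45-11:15, 13:40-14:00, 15:00-16:05.

09:45-11:15, 13:40-14:00, 15:00-16:05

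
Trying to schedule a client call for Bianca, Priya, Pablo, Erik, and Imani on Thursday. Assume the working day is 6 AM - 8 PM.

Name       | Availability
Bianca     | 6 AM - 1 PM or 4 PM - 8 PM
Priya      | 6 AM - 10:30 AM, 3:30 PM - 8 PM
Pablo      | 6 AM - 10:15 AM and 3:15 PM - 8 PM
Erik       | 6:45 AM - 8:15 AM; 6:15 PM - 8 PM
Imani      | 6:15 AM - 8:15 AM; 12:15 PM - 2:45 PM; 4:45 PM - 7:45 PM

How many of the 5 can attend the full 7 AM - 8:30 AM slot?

3

Bianca, Priya, and Pablo can make the full 07:00-08:30 slot — that's 3.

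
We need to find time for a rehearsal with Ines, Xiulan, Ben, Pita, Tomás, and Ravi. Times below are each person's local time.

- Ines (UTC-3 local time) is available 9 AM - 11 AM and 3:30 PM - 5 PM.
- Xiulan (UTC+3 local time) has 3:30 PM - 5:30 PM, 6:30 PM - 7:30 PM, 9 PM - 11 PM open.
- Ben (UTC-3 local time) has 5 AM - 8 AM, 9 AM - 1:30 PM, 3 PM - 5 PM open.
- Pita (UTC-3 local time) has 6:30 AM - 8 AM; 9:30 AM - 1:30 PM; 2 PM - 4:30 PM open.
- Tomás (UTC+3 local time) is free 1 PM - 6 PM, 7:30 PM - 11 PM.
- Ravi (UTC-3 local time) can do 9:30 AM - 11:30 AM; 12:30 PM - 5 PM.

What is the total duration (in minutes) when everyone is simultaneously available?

150

Ines in UTC: 12:00-14:00, 18:30-20:00 (add 3h to convert from UTC-3).
Xiulan in UTC: 12:30-14:30, 15:30-16:30, 18:00-20:00 (subtract 3h to convert from UTC+3).
Ben in UTC: 08:00-11:00, 12:00-16:30, 18:00-20:00 (add 3h to convert from UTC-3).
Pita in UTC: 09:30-11:00, 12:30-16:30, 17:00-19:30 (add 3h to convert from UTC-3).
Tomás in UTC: 10:00-15:00, 16:30-20:00 (subtract 3h to convert from UTC+3).
Ravi in UTC: 12:30-14:30, 15:30-20:00 (add 3h to convert from UTC-3).
Ines ∩ Xiulan: 12:30-14:00, 18:30-20:00.
Ines ∩ Xiulan ∩ Ben: 12:30-14:00, 18:30-20:00.
Ines ∩ Xiulan ∩ Ben ∩ Pita: 12:30-14:00, 18:30-19:30.
Ines ∩ Xiulan ∩ Ben ∩ Pita ∩ Tomás: 12:30-14:00, 18:30-19:30.
Ines ∩ Xiulan ∩ Ben ∩ Pita ∩ Tomás ∩ Ravi: 12:30-14:00, 18:30-19:30.
Summing the common windows: 90 + 60 = 150 minutes.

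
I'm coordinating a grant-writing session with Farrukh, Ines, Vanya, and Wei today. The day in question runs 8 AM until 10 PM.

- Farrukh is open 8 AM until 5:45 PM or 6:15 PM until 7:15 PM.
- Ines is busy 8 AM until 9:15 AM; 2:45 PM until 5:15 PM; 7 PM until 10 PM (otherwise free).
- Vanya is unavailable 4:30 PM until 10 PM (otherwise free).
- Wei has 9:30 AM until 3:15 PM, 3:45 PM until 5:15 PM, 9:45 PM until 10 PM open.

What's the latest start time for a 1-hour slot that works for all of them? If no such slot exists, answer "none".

13:45

Farrukh free: 08:00-17:45, 18:15-19:15.
Ines free: 09:15-14:45, 17:15-19:00 (invert busy blocks within the working day).
Vanya free: 08:00-16:30 (invert busy blocks within the working day).
Wei free: 09:30-15:15, 15:45-17:15, 21:45-22:00.
Farrukh ∩ Ines: 09:15-14:45, 17:15-17:45, 18:15-19:00.
Farrukh ∩ Ines ∩ Vanya: 09:15-14:45.
Farrukh ∩ Ines ∩ Vanya ∩ Wei: 09:30-14:45.
Those are the intersection windows.
The last common window of at least 60 minutes is 09:30-14:45; a 60-minute meeting can start as late as 13:45 and still end by 14:45.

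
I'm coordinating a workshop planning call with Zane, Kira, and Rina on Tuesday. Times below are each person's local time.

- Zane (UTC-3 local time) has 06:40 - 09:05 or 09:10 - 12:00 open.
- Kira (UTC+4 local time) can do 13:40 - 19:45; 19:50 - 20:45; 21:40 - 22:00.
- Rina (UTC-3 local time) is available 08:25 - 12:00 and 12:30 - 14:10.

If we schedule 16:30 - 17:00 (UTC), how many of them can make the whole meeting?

1

Zane in UTC: 09:40-12:05, 12:10-15:00 (add 3h to convert from UTC-3).
Kira in UTC: 09:40-15:45, 15:50-16:45, 17:40-18:00 (subtract 4h to convert from UTC+4).
Rina in UTC: 11:25-15:00, 15:30-17:10 (add 3h to convert from UTC-3).
Rina can make the full 16:30-17:00 slot — that's 1.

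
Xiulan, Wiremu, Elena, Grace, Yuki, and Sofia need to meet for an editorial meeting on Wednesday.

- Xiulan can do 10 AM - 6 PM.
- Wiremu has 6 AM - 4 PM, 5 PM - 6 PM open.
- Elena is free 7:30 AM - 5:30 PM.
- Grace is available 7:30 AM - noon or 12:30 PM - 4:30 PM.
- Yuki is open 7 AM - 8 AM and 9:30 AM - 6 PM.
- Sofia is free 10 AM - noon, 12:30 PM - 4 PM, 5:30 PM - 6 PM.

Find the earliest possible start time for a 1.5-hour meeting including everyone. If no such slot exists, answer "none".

Xiulan ∩ Wiremu: 10:00-16:00, 17:00-18:00.
Xiulan ∩ Wiremu ∩ Elena: 10:00-16:00, 17:00-17:30.
Xiulan ∩ Wiremu ∩ Elena ∩ Grace: 10:00-12:00, 12:30-16:00.
Xiulan ∩ Wiremu ∩ Elena ∩ Grace ∩ Yuki: 10:00-12:00, 12:30-16:00.
Xiulan ∩ Wiremu ∩ Elena ∩ Grace ∩ Yuki ∩ Sofia: 10:00-12:00, 12:30-16:00.
So the common availability across everyone is 10:00-12:00, 12:30-16:00.
The first common window of at least 90 minutes is 10:00-12:00, so the earliest start is 10:00.

10:00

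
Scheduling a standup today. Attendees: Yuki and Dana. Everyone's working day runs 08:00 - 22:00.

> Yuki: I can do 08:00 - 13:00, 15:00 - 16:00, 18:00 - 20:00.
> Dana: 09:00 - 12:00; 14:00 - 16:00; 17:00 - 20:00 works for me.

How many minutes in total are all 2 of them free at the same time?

360

Yuki ∩ Dana: 09:00-12:00, 15:00-16:00, 18:00-20:00.
Summing the common windows: 180 + 60 + 120 = 360 minutes.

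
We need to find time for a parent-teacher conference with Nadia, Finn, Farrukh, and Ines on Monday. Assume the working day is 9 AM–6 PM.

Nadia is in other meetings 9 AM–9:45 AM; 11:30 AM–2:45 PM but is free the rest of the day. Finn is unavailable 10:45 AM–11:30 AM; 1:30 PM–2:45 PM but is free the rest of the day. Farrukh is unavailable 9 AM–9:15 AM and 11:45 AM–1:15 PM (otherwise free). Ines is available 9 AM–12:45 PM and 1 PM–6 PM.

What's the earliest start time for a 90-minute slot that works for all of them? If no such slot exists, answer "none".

14:45

Nadia free: 09:45-11:30, 14:45-18:00 (invert busy blocks within the working day).
Finn free: 09:00-10:45, 11:30-13:30, 14:45-18:00 (invert busy blocks within the working day).
Farrukh free: 09:15-11:45, 13:15-18:00 (invert busy blocks within the working day).
Ines free: 09:00-12:45, 13:00-18:00.
Nadia ∩ Finn: 09:45-10:45, 14:45-18:00.
Nadia ∩ Finn ∩ Farrukh: 09:45-10:45, 14:45-18:00.
Nadia ∩ Finn ∩ Farrukh ∩ Ines: 09:45-10:45, 14:45-18:00.
The first common window of at least 90 minutes is 14:45-18:00, so the earliest start is 14:45.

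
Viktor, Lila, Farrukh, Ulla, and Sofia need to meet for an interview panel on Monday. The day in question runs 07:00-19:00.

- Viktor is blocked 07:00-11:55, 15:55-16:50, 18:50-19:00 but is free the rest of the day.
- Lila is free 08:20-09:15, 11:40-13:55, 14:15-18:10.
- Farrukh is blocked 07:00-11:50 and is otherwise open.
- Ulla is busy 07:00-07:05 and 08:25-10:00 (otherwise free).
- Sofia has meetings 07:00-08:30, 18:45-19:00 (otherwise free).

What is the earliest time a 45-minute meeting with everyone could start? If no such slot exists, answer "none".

Viktor free: 11:55-15:55, 16:50-18:50 (invert busy blocks within the working day).
Lila free: 08:20-09:15, 11:40-13:55, 14:15-18:10.
Farrukh free: 11:50-19:00 (invert busy blocks within the working day).
Ulla free: 07:05-08:25, 10:00-19:00 (invert busy blocks within the working day).
Sofia free: 08:30-18:45 (invert busy blocks within the working day).
Viktor ∩ Lila: 11:55-13:55, 14:15-15:55, 16:50-18:10.
Viktor ∩ Lila ∩ Farrukh: 11:55-13:55, 14:15-15:55, 16:50-18:10.
Viktor ∩ Lila ∩ Farrukh ∩ Ulla: 11:55-13:55, 14:15-15:55, 16:50-18:10.
Viktor ∩ Lila ∩ Farrukh ∩ Ulla ∩ Sofia: 11:55-13:55, 14:15-15:55, 16:50-18:10.
So the common availability across everyone is 11:55-13:55, 14:15-15:55, 16:50-18:10.
The first common window of at least 45 minutes is 11:55-13:55, so the earliest start is 11:55.

11:55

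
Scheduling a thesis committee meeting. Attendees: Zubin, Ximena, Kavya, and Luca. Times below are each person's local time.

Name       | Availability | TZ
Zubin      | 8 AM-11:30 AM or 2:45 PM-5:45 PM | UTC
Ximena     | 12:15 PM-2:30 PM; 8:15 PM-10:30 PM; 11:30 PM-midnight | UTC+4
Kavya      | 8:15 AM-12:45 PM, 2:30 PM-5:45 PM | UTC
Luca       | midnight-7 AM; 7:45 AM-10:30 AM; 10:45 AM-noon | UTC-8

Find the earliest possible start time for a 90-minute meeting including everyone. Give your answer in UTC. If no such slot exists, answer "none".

Zubin in UTC: 08:00-11:30, 14:45-17:45.
Ximena in UTC: 08:15-10:30, 16:15-18:30, 19:30-20:00 (subtract 4h to convert from UTC+4).
Kavya in UTC: 08:15-12:45, 14:30-17:45.
Luca in UTC: 08:00-15:00, 15:45-18:30, 18:45-20:00 (add 8h to convert from UTC-8).
Zubin ∩ Ximena: 08:15-10:30, 16:15-17:45.
Zubin ∩ Ximena ∩ Kavya: 08:15-10:30, 16:15-17:45.
Zubin ∩ Ximena ∩ Kavya ∩ Luca: 08:15-10:30, 16:15-17:45.
The first common window of at least 90 minutes is 08:15-10:30, so the earliest start is 08:15.

08:15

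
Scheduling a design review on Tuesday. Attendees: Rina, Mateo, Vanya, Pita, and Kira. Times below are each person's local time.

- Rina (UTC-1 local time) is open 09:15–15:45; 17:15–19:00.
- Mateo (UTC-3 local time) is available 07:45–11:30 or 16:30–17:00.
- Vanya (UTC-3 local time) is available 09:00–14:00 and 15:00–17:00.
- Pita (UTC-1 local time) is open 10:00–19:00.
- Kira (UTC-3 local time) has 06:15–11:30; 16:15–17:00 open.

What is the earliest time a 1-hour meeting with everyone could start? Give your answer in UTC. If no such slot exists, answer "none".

12:00

Rina in UTC: 10:15-16:45, 18:15-20:00 (add 1h to convert from UTC-1).
Mateo in UTC: 10:45-14:30, 19:30-20:00 (add 3h to convert from UTC-3).
Vanya in UTC: 12:00-17:00, 18:00-20:00 (add 3h to convert from UTC-3).
Pita in UTC: 11:00-20:00 (add 1h to convert from UTC-1).
Kira in UTC: 09:15-14:30, 19:15-20:00 (add 3h to convert from UTC-3).
Rina ∩ Mateo: 10:45-14:30, 19:30-20:00.
Rina ∩ Mateo ∩ Vanya: 12:00-14:30, 19:30-20:00.
Rina ∩ Mateo ∩ Vanya ∩ Pita: 12:00-14:30, 19:30-20:00.
Rina ∩ Mateo ∩ Vanya ∩ Pita ∩ Kira: 12:00-14:30, 19:30-20:00.
The first common window of at least 60 minutes is 12:00-14:30, so the earliest start is 12:00.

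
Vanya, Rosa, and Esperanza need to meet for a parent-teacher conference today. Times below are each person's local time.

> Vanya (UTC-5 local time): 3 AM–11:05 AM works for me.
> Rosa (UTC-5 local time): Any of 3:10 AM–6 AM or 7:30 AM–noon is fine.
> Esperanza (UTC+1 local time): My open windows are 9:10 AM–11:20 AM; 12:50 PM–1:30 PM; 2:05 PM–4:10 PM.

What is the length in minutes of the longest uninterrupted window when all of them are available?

Vanya in UTC: 08:00-16:05 (add 5h to convert from UTC-5).
Rosa in UTC: 08:10-11:00, 12:30-17:00 (add 5h to convert from UTC-5).
Esperanza in UTC: 08:10-10:20, 11:50-12:30, 13:05-15:10 (subtract 1h to convert from UTC+1).
Vanya ∩ Rosa: 08:10-11:00, 12:30-16:05.
Vanya ∩ Rosa ∩ Esperanza: 08:10-10:20, 13:05-15:10.
The longest is 08:10-10:20 at 130 minutes.

130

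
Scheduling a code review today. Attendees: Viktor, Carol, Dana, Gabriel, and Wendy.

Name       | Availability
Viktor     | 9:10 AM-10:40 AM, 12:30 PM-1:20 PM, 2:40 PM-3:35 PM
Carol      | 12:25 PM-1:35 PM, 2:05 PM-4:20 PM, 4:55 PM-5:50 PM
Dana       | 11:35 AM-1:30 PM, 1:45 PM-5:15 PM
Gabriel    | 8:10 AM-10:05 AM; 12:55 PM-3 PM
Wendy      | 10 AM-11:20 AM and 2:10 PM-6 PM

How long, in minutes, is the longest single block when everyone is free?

20

Viktor ∩ Carol: 12:30-13:20, 14:40-15:35.
Viktor ∩ Carol ∩ Dana: 12:30-13:20, 14:40-15:35.
Viktor ∩ Carol ∩ Dana ∩ Gabriel: 12:55-13:20, 14:40-15:00.
Viktor ∩ Carol ∩ Dana ∩ Gabriel ∩ Wendy: 14:40-15:00.
So the common availability across everyone is 14:40-15:00.
The longest is 14:40-15:00 at 20 minutes.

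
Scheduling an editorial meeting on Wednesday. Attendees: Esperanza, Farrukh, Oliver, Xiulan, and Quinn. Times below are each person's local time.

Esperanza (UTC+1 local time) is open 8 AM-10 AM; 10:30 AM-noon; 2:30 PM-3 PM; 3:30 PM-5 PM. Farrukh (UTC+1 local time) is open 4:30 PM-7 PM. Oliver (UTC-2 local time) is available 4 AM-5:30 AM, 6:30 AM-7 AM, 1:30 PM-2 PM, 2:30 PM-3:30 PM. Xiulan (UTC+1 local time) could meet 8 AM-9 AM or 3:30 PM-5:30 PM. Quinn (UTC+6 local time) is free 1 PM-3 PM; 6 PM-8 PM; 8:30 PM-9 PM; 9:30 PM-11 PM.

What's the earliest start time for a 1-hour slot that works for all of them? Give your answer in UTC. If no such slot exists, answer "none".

none

Esperanza in UTC: 07:00-09:00, 09:30-11:00, 13:30-14:00, 14:30-16:00 (subtract 1h to convert from UTC+1).
Farrukh in UTC: 15:30-18:00 (subtract 1h to convert from UTC+1).
Oliver in UTC: 06:00-07:30, 08:30-09:00, 15:30-16:00, 16:30-17:30 (add 2h to convert from UTC-2).
Xiulan in UTC: 07:00-08:00, 14:30-16:30 (subtract 1h to convert from UTC+1).
Quinn in UTC: 07:00-09:00, 12:00-14:00, 14:30-15:00, 15:30-17:00 (subtract 6h to convert from UTC+6).
Esperanza ∩ Farrukh: 15:30-16:00.
Esperanza ∩ Farrukh ∩ Oliver: 15:30-16:00.
Esperanza ∩ Farrukh ∩ Oliver ∩ Xiulan: 15:30-16:00.
Esperanza ∩ Farrukh ∩ Oliver ∩ Xiulan ∩ Quinn: 15:30-16:00.
So the common availability across everyone is 15:30-16:00.
No common window is at least 60 minutes long.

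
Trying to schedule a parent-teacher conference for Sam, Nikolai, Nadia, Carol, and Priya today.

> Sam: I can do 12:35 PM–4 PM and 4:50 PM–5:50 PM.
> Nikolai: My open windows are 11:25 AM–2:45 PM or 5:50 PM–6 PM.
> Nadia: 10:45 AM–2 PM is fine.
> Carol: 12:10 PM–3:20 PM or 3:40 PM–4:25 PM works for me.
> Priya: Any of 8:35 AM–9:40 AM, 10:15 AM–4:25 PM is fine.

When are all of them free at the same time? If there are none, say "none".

12:35-14:00

Sam ∩ Nikolai: 12:35-14:45.
Sam ∩ Nikolai ∩ Nadia: 12:35-14:00.
Sam ∩ Nikolai ∩ Nadia ∩ Carol: 12:35-14:00.
Sam ∩ Nikolai ∩ Nadia ∩ Carol ∩ Priya: 12:35-14:00.
So the common availability across everyone is 12:35-14:00.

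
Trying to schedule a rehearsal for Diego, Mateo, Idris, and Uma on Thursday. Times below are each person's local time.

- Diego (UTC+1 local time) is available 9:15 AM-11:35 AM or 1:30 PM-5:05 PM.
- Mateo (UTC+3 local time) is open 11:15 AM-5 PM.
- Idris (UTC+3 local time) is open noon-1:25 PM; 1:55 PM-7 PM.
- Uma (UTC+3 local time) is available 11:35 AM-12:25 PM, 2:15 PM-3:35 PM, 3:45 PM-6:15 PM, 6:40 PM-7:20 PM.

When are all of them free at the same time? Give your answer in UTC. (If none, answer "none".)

09:00-09:25, 12:30-12:35, 12:45-14:00

Diego in UTC: 08:15-10:35, 12:30-16:05 (subtract 1h to convert from UTC+1).
Mateo in UTC: 08:15-14:00 (subtract 3h to convert from UTC+3).
Idris in UTC: 09:00-10:25, 10:55-16:00 (subtract 3h to convert from UTC+3).
Uma in UTC: 08:35-09:25, 11:15-12:35, 12:45-15:15, 15:40-16:20 (subtract 3h to convert from UTC+3).
Diego ∩ Mateo: 08:15-10:35, 12:30-14:00.
Diego ∩ Mateo ∩ Idris: 09:00-10:25, 12:30-14:00.
Diego ∩ Mateo ∩ Idris ∩ Uma: 09:00-09:25, 12:30-12:35, 12:45-14:00.
So the common availability across everyone is 09:00-09:25, 12:30-12:35, 12:45-14:00.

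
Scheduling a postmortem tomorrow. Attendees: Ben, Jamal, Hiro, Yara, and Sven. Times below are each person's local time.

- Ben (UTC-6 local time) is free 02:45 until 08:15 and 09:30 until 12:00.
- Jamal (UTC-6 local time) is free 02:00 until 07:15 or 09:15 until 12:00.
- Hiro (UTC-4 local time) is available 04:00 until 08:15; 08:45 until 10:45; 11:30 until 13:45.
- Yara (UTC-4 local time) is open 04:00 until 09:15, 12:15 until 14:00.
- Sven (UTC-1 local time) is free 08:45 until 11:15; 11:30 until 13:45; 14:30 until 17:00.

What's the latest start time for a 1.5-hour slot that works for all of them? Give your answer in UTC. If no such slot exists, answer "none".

Ben in UTC: 08:45-14:15, 15:30-18:00 (add 6h to convert from UTC-6).
Jamal in UTC: 08:00-13:15, 15:15-18:00 (add 6h to convert from UTC-6).
Hiro in UTC: 08:00-12:15, 12:45-14:45, 15:30-17:45 (add 4h to convert from UTC-4).
Yara in UTC: 08:00-13:15, 16:15-18:00 (add 4h to convert from UTC-4).
Sven in UTC: 09:45-12:15, 12:30-14:45, 15:30-18:00 (add 1h to convert from UTC-1).
Ben ∩ Jamal: 08:45-13:15, 15:30-18:00.
Ben ∩ Jamal ∩ Hiro: 08:45-12:15, 12:45-13:15, 15:30-17:45.
Ben ∩ Jamal ∩ Hiro ∩ Yara: 08:45-12:15, 12:45-13:15, 16:15-17:45.
Ben ∩ Jamal ∩ Hiro ∩ Yara ∩ Sven: 09:45-12:15, 12:45-13:15, 16:15-17:45.
The last common window of at least 90 minutes is 16:15-17:45; a 90-minute meeting can start as late as 16:15 and still end by 17:45.

16:15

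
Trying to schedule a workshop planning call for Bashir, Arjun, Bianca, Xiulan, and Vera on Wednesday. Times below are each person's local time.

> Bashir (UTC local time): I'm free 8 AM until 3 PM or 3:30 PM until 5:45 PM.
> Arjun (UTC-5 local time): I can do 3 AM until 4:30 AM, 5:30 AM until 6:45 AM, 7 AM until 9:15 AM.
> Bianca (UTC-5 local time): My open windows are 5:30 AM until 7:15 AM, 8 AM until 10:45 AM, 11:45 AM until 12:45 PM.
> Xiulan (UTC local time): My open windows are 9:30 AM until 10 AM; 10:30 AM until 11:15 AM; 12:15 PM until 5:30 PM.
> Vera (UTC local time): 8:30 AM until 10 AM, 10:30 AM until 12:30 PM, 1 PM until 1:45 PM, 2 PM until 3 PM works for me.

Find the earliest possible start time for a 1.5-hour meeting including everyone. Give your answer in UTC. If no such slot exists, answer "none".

Bashir in UTC: 08:00-15:00, 15:30-17:45.
Arjun in UTC: 08:00-09:30, 10:30-11:45, 12:00-14:15 (add 5h to convert from UTC-5).
Bianca in UTC: 10:30-12:15, 13:00-15:45, 16:45-17:45 (add 5h to convert from UTC-5).
Xiulan in UTC: 09:30-10:00, 10:30-11:15, 12:15-17:30.
Vera in UTC: 08:30-10:00, 10:30-12:30, 13:00-13:45, 14:00-15:00.
Bashir ∩ Arjun: 08:00-09:30, 10:30-11:45, 12:00-14:15.
Bashir ∩ Arjun ∩ Bianca: 10:30-11:45, 12:00-12:15, 13:00-14:15.
Bashir ∩ Arjun ∩ Bianca ∩ Xiulan: 10:30-11:15, 13:00-14:15.
Bashir ∩ Arjun ∩ Bianca ∩ Xiulan ∩ Vera: 10:30-11:15, 13:00-13:45, 14:00-14:15.
No common window is at least 90 minutes long.

none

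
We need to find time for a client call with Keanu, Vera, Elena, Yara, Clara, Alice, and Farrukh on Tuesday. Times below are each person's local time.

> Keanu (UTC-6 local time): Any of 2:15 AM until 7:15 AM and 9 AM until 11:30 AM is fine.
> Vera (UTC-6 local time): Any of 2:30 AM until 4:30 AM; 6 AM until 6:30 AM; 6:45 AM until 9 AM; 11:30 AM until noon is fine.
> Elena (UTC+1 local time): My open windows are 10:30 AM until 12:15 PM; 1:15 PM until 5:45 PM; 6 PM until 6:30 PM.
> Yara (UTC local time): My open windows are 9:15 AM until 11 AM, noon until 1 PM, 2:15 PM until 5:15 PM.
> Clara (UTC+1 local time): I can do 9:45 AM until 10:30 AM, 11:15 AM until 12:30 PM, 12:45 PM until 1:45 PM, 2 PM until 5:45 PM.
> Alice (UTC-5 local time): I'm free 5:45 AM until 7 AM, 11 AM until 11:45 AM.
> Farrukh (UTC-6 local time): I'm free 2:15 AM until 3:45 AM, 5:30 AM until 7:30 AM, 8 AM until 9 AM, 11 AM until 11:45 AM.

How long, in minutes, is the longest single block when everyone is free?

0

Keanu in UTC: 08:15-13:15, 15:00-17:30 (add 6h to convert from UTC-6).
Vera in UTC: 08:30-10:30, 12:00-12:30, 12:45-15:00, 17:30-18:00 (add 6h to convert from UTC-6).
Elena in UTC: 09:30-11:15, 12:15-16:45, 17:00-17:30 (subtract 1h to convert from UTC+1).
Yara in UTC: 09:15-11:00, 12:00-13:00, 14:15-17:15.
Clara in UTC: 08:45-09:30, 10:15-11:30, 11:45-12:45, 13:00-16:45 (subtract 1h to convert from UTC+1).
Alice in UTC: 10:45-12:00, 16:00-16:45 (add 5h to convert from UTC-5).
Farrukh in UTC: 08:15-09:45, 11:30-13:30, 14:00-15:00, 17:00-17:45 (add 6h to convert from UTC-6).
Keanu ∩ Vera: 08:30-10:30, 12:00-12:30, 12:45-13:15.
Keanu ∩ Vera ∩ Elena: 09:30-10:30, 12:15-12:30, 12:45-13:15.
Keanu ∩ Vera ∩ Elena ∩ Yara: 09:30-10:30, 12:15-12:30, 12:45-13:00.
Keanu ∩ Vera ∩ Elena ∩ Yara ∩ Clara: 10:15-10:30, 12:15-12:30.
Keanu ∩ Vera ∩ Elena ∩ Yara ∩ Clara ∩ Alice: ∅.
Keanu ∩ Vera ∩ Elena ∩ Yara ∩ Clara ∩ Alice ∩ Farrukh: ∅.
There is no time when everyone is free.
No common window exists, so the longest block is 0 minutes.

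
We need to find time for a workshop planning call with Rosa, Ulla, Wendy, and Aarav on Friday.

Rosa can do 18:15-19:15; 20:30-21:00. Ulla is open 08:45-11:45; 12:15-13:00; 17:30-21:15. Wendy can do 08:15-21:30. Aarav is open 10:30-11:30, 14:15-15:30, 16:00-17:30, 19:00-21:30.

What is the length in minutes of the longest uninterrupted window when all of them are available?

30

Rosa ∩ Ulla: 18:15-19:15, 20:30-21:00.
Rosa ∩ Ulla ∩ Wendy: 18:15-19:15, 20:30-21:00.
Rosa ∩ Ulla ∩ Wendy ∩ Aarav: 19:00-19:15, 20:30-21:00.
The longest is 20:30-21:00 at 30 minutes.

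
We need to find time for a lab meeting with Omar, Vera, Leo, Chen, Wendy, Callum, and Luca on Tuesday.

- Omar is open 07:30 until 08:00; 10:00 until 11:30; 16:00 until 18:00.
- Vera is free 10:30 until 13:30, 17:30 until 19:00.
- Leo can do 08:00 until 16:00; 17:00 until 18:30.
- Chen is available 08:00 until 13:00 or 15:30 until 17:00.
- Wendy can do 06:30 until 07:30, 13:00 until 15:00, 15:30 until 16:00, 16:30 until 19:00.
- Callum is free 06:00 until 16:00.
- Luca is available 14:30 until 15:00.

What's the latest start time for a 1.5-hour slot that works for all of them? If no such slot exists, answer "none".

none

Omar ∩ Vera: 10:30-11:30, 17:30-18:00.
Omar ∩ Vera ∩ Leo: 10:30-11:30, 17:30-18:00.
Omar ∩ Vera ∩ Leo ∩ Chen: 10:30-11:30.
Omar ∩ Vera ∩ Leo ∩ Chen ∩ Wendy: ∅.
Omar ∩ Vera ∩ Leo ∩ Chen ∩ Wendy ∩ Callum: ∅.
Omar ∩ Vera ∩ Leo ∩ Chen ∩ Wendy ∩ Callum ∩ Luca: ∅.
There is no time when everyone is free.
No common window is at least 90 minutes long.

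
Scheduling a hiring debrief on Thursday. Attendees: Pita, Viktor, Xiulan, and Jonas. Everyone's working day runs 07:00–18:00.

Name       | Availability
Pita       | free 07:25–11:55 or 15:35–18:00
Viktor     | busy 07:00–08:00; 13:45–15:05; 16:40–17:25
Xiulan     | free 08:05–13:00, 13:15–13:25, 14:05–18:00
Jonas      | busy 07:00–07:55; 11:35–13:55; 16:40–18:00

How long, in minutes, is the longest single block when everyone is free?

210

Pita free: 07:25-11:55, 15:35-18:00.
Viktor free: 08:00-13:45, 15:05-16:40, 17:25-18:00 (invert busy blocks within the working day).
Xiulan free: 08:05-13:00, 13:15-13:25, 14:05-18:00.
Jonas free: 07:55-11:35, 13:55-16:40 (invert busy blocks within the working day).
Pita ∩ Viktor: 08:00-11:55, 15:35-16:40, 17:25-18:00.
Pita ∩ Viktor ∩ Xiulan: 08:05-11:55, 15:35-16:40, 17:25-18:00.
Pita ∩ Viktor ∩ Xiulan ∩ Jonas: 08:05-11:35, 15:35-16:40.
The longest is 08:05-11:35 at 210 minutes.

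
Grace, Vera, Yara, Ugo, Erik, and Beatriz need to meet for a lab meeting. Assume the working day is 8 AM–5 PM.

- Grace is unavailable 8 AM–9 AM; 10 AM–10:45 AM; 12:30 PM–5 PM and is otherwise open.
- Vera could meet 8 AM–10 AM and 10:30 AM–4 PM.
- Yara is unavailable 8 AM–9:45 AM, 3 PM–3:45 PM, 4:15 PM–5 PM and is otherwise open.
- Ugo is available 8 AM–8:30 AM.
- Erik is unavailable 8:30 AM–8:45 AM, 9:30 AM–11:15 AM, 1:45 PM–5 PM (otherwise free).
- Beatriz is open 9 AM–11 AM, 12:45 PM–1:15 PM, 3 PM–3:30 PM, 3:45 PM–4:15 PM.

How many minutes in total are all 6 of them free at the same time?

Grace free: 09:00-10:00, 10:45-12:30 (invert busy blocks within the working day).
Vera free: 08:00-10:00, 10:30-16:00.
Yara free: 09:45-15:00, 15:45-16:15 (invert busy blocks within the working day).
Ugo free: 08:00-08:30.
Erik free: 08:00-08:30, 08:45-09:30, 11:15-13:45 (invert busy blocks within the working day).
Beatriz free: 09:00-11:00, 12:45-13:15, 15:00-15:30, 15:45-16:15.
Grace ∩ Vera: 09:00-10:00, 10:45-12:30.
Grace ∩ Vera ∩ Yara: 09:45-10:00, 10:45-12:30.
Grace ∩ Vera ∩ Yara ∩ Ugo: ∅.
Grace ∩ Vera ∩ Yara ∩ Ugo ∩ Erik: ∅.
Grace ∩ Vera ∩ Yara ∩ Ugo ∩ Erik ∩ Beatriz: ∅.
There is no time when everyone is free.
There is no common window, so the total is 0 minutes.

0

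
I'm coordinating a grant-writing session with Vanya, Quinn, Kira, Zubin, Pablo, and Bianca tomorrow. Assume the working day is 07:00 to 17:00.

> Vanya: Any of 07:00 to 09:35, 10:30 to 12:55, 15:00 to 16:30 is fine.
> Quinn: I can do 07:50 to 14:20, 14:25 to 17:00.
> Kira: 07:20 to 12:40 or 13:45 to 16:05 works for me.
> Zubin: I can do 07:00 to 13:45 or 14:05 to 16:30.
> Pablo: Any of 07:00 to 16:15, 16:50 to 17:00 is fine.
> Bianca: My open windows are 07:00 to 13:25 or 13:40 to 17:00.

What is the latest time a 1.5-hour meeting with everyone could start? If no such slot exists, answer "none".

Vanya ∩ Quinn: 07:50-09:35, 10:30-12:55, 15:00-16:30.
Vanya ∩ Quinn ∩ Kira: 07:50-09:35, 10:30-12:40, 15:00-16:05.
Vanya ∩ Quinn ∩ Kira ∩ Zubin: 07:50-09:35, 10:30-12:40, 15:00-16:05.
Vanya ∩ Quinn ∩ Kira ∩ Zubin ∩ Pablo: 07:50-09:35, 10:30-12:40, 15:00-16:05.
Vanya ∩ Quinn ∩ Kira ∩ Zubin ∩ Pablo ∩ Bianca: 07:50-09:35, 10:30-12:40, 15:00-16:05.
The last common window of at least 90 minutes is 10:30-12:40; a 90-minute meeting can start as late as 11:10 and still end by 12:40.

11:10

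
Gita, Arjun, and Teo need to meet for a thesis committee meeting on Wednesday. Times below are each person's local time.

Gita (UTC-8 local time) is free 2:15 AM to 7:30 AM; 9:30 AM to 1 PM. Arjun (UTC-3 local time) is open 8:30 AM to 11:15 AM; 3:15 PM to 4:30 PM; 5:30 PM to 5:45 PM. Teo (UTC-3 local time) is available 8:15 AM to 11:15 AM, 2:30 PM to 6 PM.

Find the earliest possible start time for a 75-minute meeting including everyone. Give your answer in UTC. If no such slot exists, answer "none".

11:30

Gita in UTC: 10:15-15:30, 17:30-21:00 (add 8h to convert from UTC-8).
Arjun in UTC: 11:30-14:15, 18:15-19:30, 20:30-20:45 (add 3h to convert from UTC-3).
Teo in UTC: 11:15-14:15, 17:30-21:00 (add 3h to convert from UTC-3).
Gita ∩ Arjun: 11:30-14:15, 18:15-19:30, 20:30-20:45.
Gita ∩ Arjun ∩ Teo: 11:30-14:15, 18:15-19:30, 20:30-20:45.
So the common availability across everyone is 11:30-14:15, 18:15-19:30, 20:30-20:45.
The first common window of at least 75 minutes is 11:30-14:15, so the earliest start is 11:30.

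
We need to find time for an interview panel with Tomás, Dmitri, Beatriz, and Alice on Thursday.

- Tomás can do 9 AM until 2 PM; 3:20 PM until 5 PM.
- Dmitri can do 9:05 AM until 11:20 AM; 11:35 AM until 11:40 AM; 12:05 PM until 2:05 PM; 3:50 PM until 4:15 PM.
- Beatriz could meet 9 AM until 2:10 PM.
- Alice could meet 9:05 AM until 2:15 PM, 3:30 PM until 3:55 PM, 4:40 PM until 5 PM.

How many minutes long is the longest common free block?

Tomás ∩ Dmitri: 09:05-11:20, 11:35-11:40, 12:05-14:00, 15:50-16:15.
Tomás ∩ Dmitri ∩ Beatriz: 09:05-11:20, 11:35-11:40, 12:05-14:00.
Tomás ∩ Dmitri ∩ Beatriz ∩ Alice: 09:05-11:20, 11:35-11:40, 12:05-14:00.
Those are the intersection windows.
The longest is 09:05-11:20 at 135 minutes.

135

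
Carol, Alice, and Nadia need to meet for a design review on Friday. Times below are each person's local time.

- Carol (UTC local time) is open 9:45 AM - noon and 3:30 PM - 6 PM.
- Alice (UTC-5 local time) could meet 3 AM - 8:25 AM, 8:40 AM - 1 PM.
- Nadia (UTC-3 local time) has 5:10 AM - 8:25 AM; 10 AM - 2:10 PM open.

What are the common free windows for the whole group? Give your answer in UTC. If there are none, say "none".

09:45-11:25, 15:30-17:10

Carol in UTC: 09:45-12:00, 15:30-18:00.
Alice in UTC: 08:00-13:25, 13:40-18:00 (add 5h to convert from UTC-5).
Nadia in UTC: 08:10-11:25, 13:00-17:10 (add 3h to convert from UTC-3).
Carol ∩ Alice: 09:45-12:00, 15:30-18:00.
Carol ∩ Alice ∩ Nadia: 09:45-11:25, 15:30-17:10.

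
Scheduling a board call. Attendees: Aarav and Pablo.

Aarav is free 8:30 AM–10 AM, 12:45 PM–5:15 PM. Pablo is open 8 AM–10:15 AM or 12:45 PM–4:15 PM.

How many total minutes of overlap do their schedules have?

300

Aarav ∩ Pablo: 08:30-10:00, 12:45-16:15.
So the common availability across everyone is 08:30-10:00, 12:45-16:15.
Summing the common windows: 90 + 210 = 300 minutes.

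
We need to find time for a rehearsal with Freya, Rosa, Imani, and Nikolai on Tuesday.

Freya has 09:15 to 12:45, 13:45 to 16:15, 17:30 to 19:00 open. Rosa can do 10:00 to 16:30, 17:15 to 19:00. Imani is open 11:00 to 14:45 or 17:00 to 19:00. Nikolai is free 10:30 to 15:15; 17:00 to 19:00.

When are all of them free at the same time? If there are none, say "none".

Freya ∩ Rosa: 10:00-12:45, 13:45-16:15, 17:30-19:00.
Freya ∩ Rosa ∩ Imani: 11:00-12:45, 13:45-14:45, 17:30-19:00.
Freya ∩ Rosa ∩ Imani ∩ Nikolai: 11:00-12:45, 13:45-14:45, 17:30-19:00.

11:00-12:45, 13:45-14:45, 17:30-19:00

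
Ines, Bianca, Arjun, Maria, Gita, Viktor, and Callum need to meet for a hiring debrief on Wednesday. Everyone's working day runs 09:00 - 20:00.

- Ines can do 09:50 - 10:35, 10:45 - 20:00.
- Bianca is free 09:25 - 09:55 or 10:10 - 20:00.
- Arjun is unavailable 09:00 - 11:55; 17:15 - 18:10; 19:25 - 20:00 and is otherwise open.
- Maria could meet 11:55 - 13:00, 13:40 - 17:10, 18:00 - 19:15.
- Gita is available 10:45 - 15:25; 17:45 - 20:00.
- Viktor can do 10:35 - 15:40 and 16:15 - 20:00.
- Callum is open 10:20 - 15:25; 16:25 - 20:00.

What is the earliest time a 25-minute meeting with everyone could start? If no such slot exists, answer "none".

11:55

Ines free: 09:50-10:35, 10:45-20:00.
Bianca free: 09:25-09:55, 10:10-20:00.
Arjun free: 11:55-17:15, 18:10-19:25 (invert busy blocks within the working day).
Maria free: 11:55-13:00, 13:40-17:10, 18:00-19:15.
Gita free: 10:45-15:25, 17:45-20:00.
Viktor free: 10:35-15:40, 16:15-20:00.
Callum free: 10:20-15:25, 16:25-20:00.
Ines ∩ Bianca: 09:50-09:55, 10:10-10:35, 10:45-20:00.
Ines ∩ Bianca ∩ Arjun: 11:55-17:15, 18:10-19:25.
Ines ∩ Bianca ∩ Arjun ∩ Maria: 11:55-13:00, 13:40-17:10, 18:10-19:15.
Ines ∩ Bianca ∩ Arjun ∩ Maria ∩ Gita: 11:55-13:00, 13:40-15:25, 18:10-19:15.
Ines ∩ Bianca ∩ Arjun ∩ Maria ∩ Gita ∩ Viktor: 11:55-13:00, 13:40-15:25, 18:10-19:15.
Ines ∩ Bianca ∩ Arjun ∩ Maria ∩ Gita ∩ Viktor ∩ Callum: 11:55-13:00, 13:40-15:25, 18:10-19:15.
So the common availability across everyone is 11:55-13:00, 13:40-15:25, 18:10-19:15.
The first common window of at least 25 minutes is 11:55-13:00, so the earliest start is 11:55.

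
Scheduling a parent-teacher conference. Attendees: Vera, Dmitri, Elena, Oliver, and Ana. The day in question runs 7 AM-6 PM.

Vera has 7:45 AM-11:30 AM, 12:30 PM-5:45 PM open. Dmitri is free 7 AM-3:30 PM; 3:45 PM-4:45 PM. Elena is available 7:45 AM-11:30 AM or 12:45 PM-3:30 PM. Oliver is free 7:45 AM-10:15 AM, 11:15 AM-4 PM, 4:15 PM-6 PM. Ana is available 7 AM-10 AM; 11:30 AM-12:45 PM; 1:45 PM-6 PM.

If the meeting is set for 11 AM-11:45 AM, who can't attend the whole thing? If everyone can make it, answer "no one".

Vera: not fully free for 11:00-11:45. Dmitri: free for 11:00-11:45. Elena: not fully free for 11:00-11:45. Oliver: not fully free for 11:00-11:45. Ana: not fully free for 11:00-11:45.

Ana, Elena, Oliver, Vera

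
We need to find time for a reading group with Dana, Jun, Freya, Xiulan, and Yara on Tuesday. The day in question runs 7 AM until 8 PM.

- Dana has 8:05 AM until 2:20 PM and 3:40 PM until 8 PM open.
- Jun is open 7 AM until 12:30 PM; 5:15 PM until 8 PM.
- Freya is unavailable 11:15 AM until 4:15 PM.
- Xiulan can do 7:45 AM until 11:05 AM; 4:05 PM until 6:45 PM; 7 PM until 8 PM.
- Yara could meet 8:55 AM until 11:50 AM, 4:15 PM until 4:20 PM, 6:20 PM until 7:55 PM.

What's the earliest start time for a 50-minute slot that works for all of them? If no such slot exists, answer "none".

Dana free: 08:05-14:20, 15:40-20:00.
Jun free: 07:00-12:30, 17:15-20:00.
Freya free: 07:00-11:15, 16:15-20:00 (invert busy blocks within the working day).
Xiulan free: 07:45-11:05, 16:05-18:45, 19:00-20:00.
Yara free: 08:55-11:50, 16:15-16:20, 18:20-19:55.
Dana ∩ Jun: 08:05-12:30, 17:15-20:00.
Dana ∩ Jun ∩ Freya: 08:05-11:15, 17:15-20:00.
Dana ∩ Jun ∩ Freya ∩ Xiulan: 08:05-11:05, 17:15-18:45, 19:00-20:00.
Dana ∩ Jun ∩ Freya ∩ Xiulan ∩ Yara: 08:55-11:05, 18:20-18:45, 19:00-19:55.
Those are the intersection windows.
The first common window of at least 50 minutes is 08:55-11:05, so the earliest start is 08:55.

08:55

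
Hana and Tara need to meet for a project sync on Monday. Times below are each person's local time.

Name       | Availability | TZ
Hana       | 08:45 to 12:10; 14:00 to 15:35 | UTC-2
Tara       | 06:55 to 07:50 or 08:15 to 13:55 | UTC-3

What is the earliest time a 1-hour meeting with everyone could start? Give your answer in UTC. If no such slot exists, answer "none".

11:15

Hana in UTC: 10:45-14:10, 16:00-17:35 (add 2h to convert from UTC-2).
Tara in UTC: 09:55-10:50, 11:15-16:55 (add 3h to convert from UTC-3).
Hana ∩ Tara: 10:45-10:50, 11:15-14:10, 16:00-16:55.
The first common window of at least 60 minutes is 11:15-14:10, so the earliest start is 11:15.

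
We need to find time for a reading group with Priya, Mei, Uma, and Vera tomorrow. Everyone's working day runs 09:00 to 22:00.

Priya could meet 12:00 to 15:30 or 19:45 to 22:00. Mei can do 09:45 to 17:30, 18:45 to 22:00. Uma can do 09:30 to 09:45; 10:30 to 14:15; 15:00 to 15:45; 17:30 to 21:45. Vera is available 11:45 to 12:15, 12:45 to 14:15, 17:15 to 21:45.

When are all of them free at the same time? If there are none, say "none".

Priya ∩ Mei: 12:00-15:30, 19:45-22:00.
Priya ∩ Mei ∩ Uma: 12:00-14:15, 15:00-15:30, 19:45-21:45.
Priya ∩ Mei ∩ Uma ∩ Vera: 12:00-12:15, 12:45-14:15, 19:45-21:45.
So the common availability across everyone is 12:00-12:15, 12:45-14:15, 19:45-21:45.

12:00-12:15, 12:45-14:15, 19:45-21:45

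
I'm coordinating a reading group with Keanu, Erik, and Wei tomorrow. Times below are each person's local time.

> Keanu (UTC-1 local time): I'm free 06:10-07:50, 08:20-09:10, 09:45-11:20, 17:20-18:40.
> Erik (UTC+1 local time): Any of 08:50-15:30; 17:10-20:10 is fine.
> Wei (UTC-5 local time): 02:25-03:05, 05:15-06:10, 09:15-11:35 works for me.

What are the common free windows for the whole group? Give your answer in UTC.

Keanu in UTC: 07:10-08:50, 09:20-10:10, 10:45-12:20, 18:20-19:40 (add 1h to convert from UTC-1).
Erik in UTC: 07:50-14:30, 16:10-19:10 (subtract 1h to convert from UTC+1).
Wei in UTC: 07:25-08:05, 10:15-11:10, 14:15-16:35 (add 5h to convert from UTC-5).
Keanu ∩ Erik: 07:50-08:50, 09:20-10:10, 10:45-12:20, 18:20-19:10.
Keanu ∩ Erik ∩ Wei: 07:50-08:05, 10:45-11:10.

07:50-08:05, 10:45-11:10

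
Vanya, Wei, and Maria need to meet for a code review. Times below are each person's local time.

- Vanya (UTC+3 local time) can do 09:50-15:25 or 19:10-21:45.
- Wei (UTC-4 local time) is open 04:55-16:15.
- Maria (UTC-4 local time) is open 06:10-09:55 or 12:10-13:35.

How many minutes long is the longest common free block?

135

Vanya in UTC: 06:50-12:25, 16:10-18:45 (subtract 3h to convert from UTC+3).
Wei in UTC: 08:55-20:15 (add 4h to convert from UTC-4).
Maria in UTC: 10:10-13:55, 16:10-17:35 (add 4h to convert from UTC-4).
Vanya ∩ Wei: 08:55-12:25, 16:10-18:45.
Vanya ∩ Wei ∩ Maria: 10:10-12:25, 16:10-17:35.
The longest is 10:10-12:25 at 135 minutes.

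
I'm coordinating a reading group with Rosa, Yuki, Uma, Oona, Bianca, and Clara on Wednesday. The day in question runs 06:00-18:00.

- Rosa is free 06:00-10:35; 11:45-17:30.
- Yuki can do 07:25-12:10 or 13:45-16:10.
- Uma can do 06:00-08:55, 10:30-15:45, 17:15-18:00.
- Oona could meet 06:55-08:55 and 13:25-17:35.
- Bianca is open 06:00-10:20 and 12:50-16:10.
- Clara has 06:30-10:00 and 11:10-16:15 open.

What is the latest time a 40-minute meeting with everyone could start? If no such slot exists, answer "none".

15:05

Rosa ∩ Yuki: 07:25-10:35, 11:45-12:10, 13:45-16:10.
Rosa ∩ Yuki ∩ Uma: 07:25-08:55, 10:30-10:35, 11:45-12:10, 13:45-15:45.
Rosa ∩ Yuki ∩ Uma ∩ Oona: 07:25-08:55, 13:45-15:45.
Rosa ∩ Yuki ∩ Uma ∩ Oona ∩ Bianca: 07:25-08:55, 13:45-15:45.
Rosa ∩ Yuki ∩ Uma ∩ Oona ∩ Bianca ∩ Clara: 07:25-08:55, 13:45-15:45.
So the common availability across everyone is 07:25-08:55, 13:45-15:45.
The last common window of at least 40 minutes is 13:45-15:45; a 40-minute meeting can start as late as 15:05 and still end by 15:45.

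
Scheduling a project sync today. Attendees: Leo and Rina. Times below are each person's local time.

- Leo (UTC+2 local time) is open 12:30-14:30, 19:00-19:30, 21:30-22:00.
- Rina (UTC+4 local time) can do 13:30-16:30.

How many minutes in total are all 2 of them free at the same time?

120

Leo in UTC: 10:30-12:30, 17:00-17:30, 19:30-20:00 (subtract 2h to convert from UTC+2).
Rina in UTC: 09:30-12:30 (subtract 4h to convert from UTC+4).
Leo ∩ Rina: 10:30-12:30.
That's a single block of 120 minutes.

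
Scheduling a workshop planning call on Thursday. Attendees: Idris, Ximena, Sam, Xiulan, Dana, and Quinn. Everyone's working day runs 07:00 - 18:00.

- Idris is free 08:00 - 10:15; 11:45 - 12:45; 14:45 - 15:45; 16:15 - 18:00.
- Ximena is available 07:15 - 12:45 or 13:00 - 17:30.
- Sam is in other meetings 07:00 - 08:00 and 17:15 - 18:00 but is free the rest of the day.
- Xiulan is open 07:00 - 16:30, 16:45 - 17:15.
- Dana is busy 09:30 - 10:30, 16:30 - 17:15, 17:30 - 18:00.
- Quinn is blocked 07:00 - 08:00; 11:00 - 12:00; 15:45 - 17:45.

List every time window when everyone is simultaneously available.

Idris free: 08:00-10:15, 11:45-12:45, 14:45-15:45, 16:15-18:00.
Ximena free: 07:15-12:45, 13:00-17:30.
Sam free: 08:00-17:15 (invert busy blocks within the working day).
Xiulan free: 07:00-16:30, 16:45-17:15.
Dana free: 07:00-09:30, 10:30-16:30, 17:15-17:30 (invert busy blocks within the working day).
Quinn free: 08:00-11:00, 12:00-15:45, 17:45-18:00 (invert busy blocks within the working day).
Idris ∩ Ximena: 08:00-10:15, 11:45-12:45, 14:45-15:45, 16:15-17:30.
Idris ∩ Ximena ∩ Sam: 08:00-10:15, 11:45-12:45, 14:45-15:45, 16:15-17:15.
Idris ∩ Ximena ∩ Sam ∩ Xiulan: 08:00-10:15, 11:45-12:45, 14:45-15:45, 16:15-16:30, 16:45-17:15.
Idris ∩ Ximena ∩ Sam ∩ Xiulan ∩ Dana: 08:00-09:30, 11:45-12:45, 14:45-15:45, 16:15-16:30.
Idris ∩ Ximena ∩ Sam ∩ Xiulan ∩ Dana ∩ Quinn: 08:00-09:30, 12:00-12:45, 14:45-15:45.
So the common availability across everyone is 08:00-09:30, 12:00-12:45, 14:45-15:45.

08:00-09:30, 12:00-12:45, 14:45-15:45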